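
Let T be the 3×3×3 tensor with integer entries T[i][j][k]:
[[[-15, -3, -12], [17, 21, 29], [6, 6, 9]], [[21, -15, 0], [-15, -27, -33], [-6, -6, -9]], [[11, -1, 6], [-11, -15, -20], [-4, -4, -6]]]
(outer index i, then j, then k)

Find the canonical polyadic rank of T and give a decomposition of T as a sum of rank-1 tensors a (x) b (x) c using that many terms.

rank(T) = 2

Lower bound: the mode-1 unfolding of T (rows indexed by i, columns by (j,k) = (0,0), (0,1), (0,2), (1,0), (1,1), (1,2), (2,0), (2,1), (2,2)) is [[-15, -3, -12, 17, 21, 29, 6, 6, 9], [21, -15, 0, -15, -27, -33, -6, -6, -9], [11, -1, 6, -11, -15, -20, -4, -4, -6]].
There the 2×2 minor on rows i ∈ {0, 1}, columns (j,k) ∈ {(0,0), (0,1)} is det [[-15, -3], [21, -15]] = 288 ≠ 0, so this unfolding has rank ≥ 2; CP rank is at least every unfolding rank, so rank(T) ≥ 2. (Flattening ranks never certify an upper bound on CP rank; for that we must actually write T with 2 rank-1 terms.)
Upper bound — finding two terms. Write S_k = T[:,:,k] for the frontal slices: S₀ = [[-15, 17, 6], [21, -15, -6], [11, -11, -4]], S₁ = [[-3, 21, 6], [-15, -27, -6], [-1, -15, -4]], S₂ = [[-12, 29, 9], [0, -33, -9], [6, -20, -6]].
If T = a₁ (x) b₁ (x) c₁ + a₂ (x) b₂ (x) c₂ then each S_k = c₁[k]·a₁b₁ᵀ + c₂[k]·a₂b₂ᵀ. S₀ and S₁ are linearly independent, so a₁b₁ᵀ and a₂b₂ᵀ must span the same plane of matrices: they are the rank-1 matrices of the form x·S₀ + y·S₁.
The 2×2 minor of x·S₀ + y·S₁ on rows {0,1}, columns {0,1} is −132·x² + 264·xy + 396·y² = (-132)·(x − 3·y)(x + y), vanishing at (x:y) = (3:1) and (1:-1).
M₁ = 3·S₀ + S₁ = [[-48, 72, 24], [48, -72, -24], [32, -48, -16]] = (-8)·[3, -3, -2][2, -3, -1]ᵀ and M₂ = S₀ − S₁ = [[-12, -4, 0], [36, 12, 0], [12, 4, 0]] = (-4)·[1, -3, -1][3, 1, 0]ᵀ, so take a₁ = [3, -3, -2], b₁ = [2, -3, -1], a₂ = [1, -3, -1], b₂ = [3, 1, 0].
Each slice is an integer combination of E₁ = a₁b₁ᵀ and E₂ = a₂b₂ᵀ: S₀ = −2·E₁ − E₂, S₁ = −2·E₁ + 3·E₂, S₂ = −3·E₁ + 2·E₂; reading off coefficients, c₁ = [-2, -2, -3] and c₂ = [-1, 3, 2].
Hence T = [3, -3, -2] (x) [2, -3, -1] (x) [-2, -2, -3] + [1, -3, -1] (x) [3, 1, 0] (x) [-1, 3, 2], so rank(T) ≤ 2.
These bounds meet, so rank(T) = 2.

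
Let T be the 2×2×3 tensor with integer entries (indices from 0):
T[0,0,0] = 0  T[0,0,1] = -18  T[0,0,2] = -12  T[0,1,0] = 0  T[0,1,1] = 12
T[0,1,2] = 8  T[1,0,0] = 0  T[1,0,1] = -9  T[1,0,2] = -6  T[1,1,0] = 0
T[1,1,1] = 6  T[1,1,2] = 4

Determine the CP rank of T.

1

Lower bound: T ≠ 0 (e.g. T[0,0,1] = -18), so rank(T) ≥ 1.
Upper bound: if T = a ⊗ b ⊗ c then every fibre of T is a multiple of the corresponding factor, so read the factors off the fibres through the nonzero entry T[0,0,1] = -18.
The mode-1 fibre T[:,0,1] = [-18, -9] gives a = [2, 1] (primitive direction); the mode-2 fibre T[0,:,1] = [-18, 12] gives b = [3, -2]; then c[k] = T[0,0,k] / (a[0]·b[0]) = [0, -18, -12] / 6 = [0, -3, -2].
Expanding [2, 1] ⊗ [3, -2] ⊗ [0, -3, -2] reproduces all 12 entries of T, so T = [2, 1] ⊗ [3, -2] ⊗ [0, -3, -2] and rank(T) ≤ 1.
These bounds meet, so rank(T) = 1.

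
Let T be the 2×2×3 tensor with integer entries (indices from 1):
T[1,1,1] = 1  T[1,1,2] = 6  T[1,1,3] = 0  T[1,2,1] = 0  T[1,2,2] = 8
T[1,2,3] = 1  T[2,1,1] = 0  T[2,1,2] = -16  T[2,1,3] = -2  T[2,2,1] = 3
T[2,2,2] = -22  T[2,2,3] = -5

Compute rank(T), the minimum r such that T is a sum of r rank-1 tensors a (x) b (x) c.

Lower bound: the mode-2 unfolding of T (rows indexed by j, columns by (i,k) = (1,1), (1,2), (1,3), (2,1), (2,2), (2,3)) is [[1, 6, 0, 0, -16, -2], [0, 8, 1, 3, -22, -5]].
There the 2×2 minor on rows j ∈ {1, 2}, columns (i,k) ∈ {(1,1), (1,2)} is det [[1, 6], [0, 8]] = 8 ≠ 0, so this unfolding has rank ≥ 2; CP rank is at least every unfolding rank, so rank(T) ≥ 2. (This is only a lower bound: in general the CP rank may exceed every unfolding rank, so we still need to exhibit 2 rank-1 terms summing to T.)
Upper bound — finding two terms. Write S_k = T[:,:,k] for the frontal slices: S₁ = [[1, 0], [0, 3]], S₂ = [[6, 8], [-16, -22]], S₃ = [[0, 1], [-2, -5]].
If T = a₁ (x) b₁ (x) c₁ + a₂ (x) b₂ (x) c₂ then each S_k = c₁[k]·a₁b₁ᵀ + c₂[k]·a₂b₂ᵀ. S₁ and S₂ are linearly independent, so a₁b₁ᵀ and a₂b₂ᵀ must span the same plane of matrices: they are the rank-1 matrices of the form x·S₁ + y·S₂.
det(x·S₁ + y·S₂) is 3·x² − 4·xy − 4·y² = (x − 2·y)(3·x + 2·y), vanishing at (x:y) = (2:1) and (2:-3).
M₁ = 2·S₁ + S₂ = [[8, 8], [-16, -16]] = 8·(1, -2)(1, 1)ᵀ and M₂ = 2·S₁ − 3·S₂ = [[-16, -24], [48, 72]] = (-8)·(1, -3)(2, 3)ᵀ, so take a₁ = (1, -2), b₁ = (1, 1), a₂ = (1, -3), b₂ = (2, 3).
Each slice is an integer combination of E₁ = a₁b₁ᵀ and E₂ = a₂b₂ᵀ: S₁ = 3·E₁ − E₂, S₂ = 2·E₁ + 2·E₂, S₃ = −2·E₁ + E₂; reading off coefficients, c₁ = (3, 2, -2) and c₂ = (-1, 2, 1).
Hence T = (1, -2) (x) (1, 1) (x) (3, 2, -2) + (1, -3) (x) (2, 3) (x) (-1, 2, 1), so rank(T) ≤ 2.
These bounds meet, so rank(T) = 2.

2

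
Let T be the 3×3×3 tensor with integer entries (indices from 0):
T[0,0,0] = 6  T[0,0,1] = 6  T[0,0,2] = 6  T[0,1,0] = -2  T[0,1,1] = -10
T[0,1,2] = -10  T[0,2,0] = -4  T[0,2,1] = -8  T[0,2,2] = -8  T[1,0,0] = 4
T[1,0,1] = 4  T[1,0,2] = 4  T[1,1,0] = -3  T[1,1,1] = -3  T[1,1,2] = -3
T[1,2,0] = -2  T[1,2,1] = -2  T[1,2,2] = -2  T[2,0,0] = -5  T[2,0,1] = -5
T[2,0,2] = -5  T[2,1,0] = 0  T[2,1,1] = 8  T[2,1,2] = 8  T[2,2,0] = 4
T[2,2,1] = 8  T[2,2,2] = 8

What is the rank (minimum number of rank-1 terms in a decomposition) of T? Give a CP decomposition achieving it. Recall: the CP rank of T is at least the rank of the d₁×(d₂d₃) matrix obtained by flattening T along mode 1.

rank(T) = 3

Lower bound: the mode-2 unfolding of T (rows indexed by j, columns by (i,k) = (0,0), (0,1), (0,2), (1,0), (1,1), (1,2), (2,0), (2,1), (2,2)) is [[6, 6, 6, 4, 4, 4, -5, -5, -5], [-2, -10, -10, -3, -3, -3, 0, 8, 8], [-4, -8, -8, -2, -2, -2, 4, 8, 8]].
There the 3×3 minor on rows j ∈ {0, 1, 2}, columns (i,k) ∈ {(0,0), (0,1), (1,0)} is det [[6, 6, 4], [-2, -10, -3], [-4, -8, -2]] = -72 ≠ 0, so this unfolding has rank ≥ 3; CP rank is at least every unfolding rank, so rank(T) ≥ 3. (Flattening ranks never certify an upper bound on CP rank; for that we must actually write T with 3 rank-1 terms.)
Upper bound: T is a sum of 3 rank-1 terms, T = [1, 0, -1] (x) [0, 2, 1] (x) [0, -4, -4] + [2, 1, -2] (x) [2, 1, -2] (x) [1, 1, 1] + [2, 2, -1] (x) [1, -2, 0] (x) [1, 1, 1] (one valid choice — decompositions are not unique — normalised so each a, b is primitive with positive first nonzero entry; check it by expanding all entries), so rank(T) ≤ 3.
These bounds meet, so rank(T) = 3.
Check entry T[1,1,1] = -3: (0)·(2)·(-4) + (1)·(1)·(1) + (2)·(-2)·(1) = -3.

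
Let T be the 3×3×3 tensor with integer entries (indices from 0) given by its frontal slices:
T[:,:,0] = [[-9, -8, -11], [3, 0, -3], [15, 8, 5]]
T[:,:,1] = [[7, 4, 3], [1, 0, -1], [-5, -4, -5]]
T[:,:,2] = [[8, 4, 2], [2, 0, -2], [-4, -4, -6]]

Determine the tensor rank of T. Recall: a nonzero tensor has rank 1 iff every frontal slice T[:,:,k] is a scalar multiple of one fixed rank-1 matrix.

Lower bound: the mode-2 unfolding of T (rows indexed by j, columns by (i,k) = (0,0), (0,1), (0,2), (1,0), (1,1), (1,2), (2,0), (2,1), (2,2)) is [[-9, 7, 8, 3, 1, 2, 15, -5, -4], [-8, 4, 4, 0, 0, 0, 8, -4, -4], [-11, 3, 2, -3, -1, -2, 5, -5, -6]].
There the 2×2 minor on rows j ∈ {0, 1}, columns (i,k) ∈ {(0,0), (0,1)} is det [[-9, 7], [-8, 4]] = 20 ≠ 0, so this unfolding has rank ≥ 2; CP rank is at least every unfolding rank, so rank(T) ≥ 2. (Unfolding ranks only ever bound the CP rank from below — rank(T) can be strictly larger than all of them — so the matching upper bound has to come from an explicit 2-term decomposition.)
Upper bound — finding two terms. Write S_k = T[:,:,k] for the frontal slices: S₀ = [[-9, -8, -11], [3, 0, -3], [15, 8, 5]], S₁ = [[7, 4, 3], [1, 0, -1], [-5, -4, -5]], S₂ = [[8, 4, 2], [2, 0, -2], [-4, -4, -6]].
If T = a₁ (x) b₁ (x) c₁ + a₂ (x) b₂ (x) c₂ then each S_k = c₁[k]·a₁b₁ᵀ + c₂[k]·a₂b₂ᵀ. S₀ and S₁ are linearly independent, so a₁b₁ᵀ and a₂b₂ᵀ must span the same plane of matrices: they are the rank-1 matrices of the form x·S₀ + y·S₁.
The 2×2 minor of x·S₀ + y·S₁ on rows {0,1}, columns {0,1} is 24·x² − 4·xy − 4·y² = 4·(2·x − y)(3·x + y), vanishing at (x:y) = (1:2) and (1:-3).
M₁ = S₀ + 2·S₁ = [[5, 0, -5], [5, 0, -5], [5, 0, -5]] = 5·(1, 1, 1)(1, 0, -1)ᵀ and M₂ = S₀ − 3·S₁ = [[-30, -20, -20], [0, 0, 0], [30, 20, 20]] = (-10)·(1, 0, -1)(3, 2, 2)ᵀ, so take a₁ = (1, 1, 1), b₁ = (1, 0, -1), a₂ = (1, 0, -1), b₂ = (3, 2, 2).
Each slice is an integer combination of E₁ = a₁b₁ᵀ and E₂ = a₂b₂ᵀ: S₀ = 3·E₁ − 4·E₂, S₁ = E₁ + 2·E₂, S₂ = 2·E₁ + 2·E₂; reading off coefficients, c₁ = (3, 1, 2) and c₂ = (-4, 2, 2).
Hence T = (1, 1, 1) (x) (1, 0, -1) (x) (3, 1, 2) + (1, 0, -1) (x) (3, 2, 2) (x) (-4, 2, 2), so rank(T) ≤ 2.
These bounds meet, so rank(T) = 2.

2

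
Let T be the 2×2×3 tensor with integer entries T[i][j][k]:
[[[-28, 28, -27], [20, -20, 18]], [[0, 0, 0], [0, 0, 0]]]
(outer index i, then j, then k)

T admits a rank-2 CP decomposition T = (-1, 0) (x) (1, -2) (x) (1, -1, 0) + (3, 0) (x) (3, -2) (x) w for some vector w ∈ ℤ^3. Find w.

Subtract the known terms from T to get the rank-1 residual R = (3, 0) (x) (3, -2) (x) w, so R[i,j,k] = a[i]·b[j]·w[k]. Pick indices with nonzero a[0]·b[0] = (3)·(3) = 9. Only the fibre through (0,0,·) is needed: R[0,0,:] = T[0,0,:] − Σₗ aₗ[0]bₗ[0]cₗ = [-28, 28, -27] − (-1)·(1)·(1, -1, 0) = [-27, 27, -27]. Then w[k] = R[0,0,k] / 9 for each k, giving w = [-27, 27, -27] / 9 = (-3, 3, -3).

w = (-3, 3, -3)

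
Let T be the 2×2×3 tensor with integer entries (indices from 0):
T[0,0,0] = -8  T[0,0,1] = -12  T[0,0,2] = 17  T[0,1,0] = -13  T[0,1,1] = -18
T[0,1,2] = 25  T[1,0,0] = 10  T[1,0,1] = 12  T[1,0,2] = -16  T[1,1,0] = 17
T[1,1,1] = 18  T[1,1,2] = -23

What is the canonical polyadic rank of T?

Lower bound: in the mode-3 unfolding of T (rows indexed by k, columns by (i,j)) the 2×2 minor on rows k ∈ {0, 1}, columns (i,j) ∈ {(0,0), (0,1)} is det [[-8, -13], [-12, -18]] = -12 ≠ 0, so that unfolding has rank ≥ 2 and hence rank(T) ≥ 2 (CP rank is at least every unfolding rank, though it can be larger).
Upper bound: with S_k = T[:,:,k], the two rank-1 terms a₁b₁ᵀ, a₂b₂ᵀ are the rank-1 members of the pencil x·S₀ + y·S₁.
det(x·S₀ + y·S₁) is −6·x² − 12·xy = (-6)·(x + 2·y)(x), vanishing at (x:y) = (2:-1) and (0:1).
M₁ = 2·S₀ − S₁ = [[-4, -8], [8, 16]] = (-4)·[1, -2][1, 2]ᵀ and M₂ = S₁ = [[-12, -18], [12, 18]] = (-6)·[1, -1][2, 3]ᵀ, so take a₁ = [1, -2], b₁ = [1, 2], a₂ = [1, -1], b₂ = [2, 3].
Each slice is an integer combination of E₁ = a₁b₁ᵀ and E₂ = a₂b₂ᵀ: S₀ = −2·E₁ − 3·E₂, S₁ = −6·E₂, S₂ = −E₁ + 9·E₂; reading off coefficients, c₁ = [-2, 0, -1] and c₂ = [-3, -6, 9].
Hence T = [1, -2] ∘ [1, 2] ∘ [-2, 0, -1] + [1, -1] ∘ [2, 3] ∘ [-3, -6, 9], so rank(T) ≤ 2.
These bounds meet, so rank(T) = 2.

2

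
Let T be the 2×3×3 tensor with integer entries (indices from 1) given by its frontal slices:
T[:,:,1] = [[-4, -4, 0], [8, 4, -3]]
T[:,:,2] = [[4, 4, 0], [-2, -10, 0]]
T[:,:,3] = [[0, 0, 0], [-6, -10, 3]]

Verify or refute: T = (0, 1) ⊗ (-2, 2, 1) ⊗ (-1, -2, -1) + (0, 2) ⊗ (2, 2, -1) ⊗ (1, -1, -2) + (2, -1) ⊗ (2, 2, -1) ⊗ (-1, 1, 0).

No

Reconstruct entry (1,3,1) from the claimed factors: Σₗ aₗ[1]bₗ[3]cₗ[1] = (0)·(1)·(-1) + (0)·(-1)·(1) + (2)·(-1)·(-1) = 2, but T[1,3,1] = 0. The claim is false.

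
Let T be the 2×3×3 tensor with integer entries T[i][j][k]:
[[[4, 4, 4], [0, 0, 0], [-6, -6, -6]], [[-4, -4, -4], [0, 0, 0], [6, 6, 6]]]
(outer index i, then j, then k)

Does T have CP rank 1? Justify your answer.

The mode-1 fibre T[:,0,0] = [4, -4] gives a = [1, -1] (primitive direction); the mode-2 fibre T[0,:,0] = [4, 0, -6] gives b = [2, 0, -3]; then c[k] = T[0,0,k] / (a[0]·b[0]) = [4, 4, 4] / 2 = [2, 2, 2].
Expanding [1, -1] (x) [2, 0, -3] (x) [2, 2, 2] reproduces all 18 entries of T, so T = [1, -1] (x) [2, 0, -3] (x) [2, 2, 2] and rank(T) ≤ 1.
Equivalently every frontal slice T[:,:,k] is c[k] times the rank-1 matrix [1, -1] (x) [2, 0, -3]. So T has rank 1 (it is nonzero).

Yes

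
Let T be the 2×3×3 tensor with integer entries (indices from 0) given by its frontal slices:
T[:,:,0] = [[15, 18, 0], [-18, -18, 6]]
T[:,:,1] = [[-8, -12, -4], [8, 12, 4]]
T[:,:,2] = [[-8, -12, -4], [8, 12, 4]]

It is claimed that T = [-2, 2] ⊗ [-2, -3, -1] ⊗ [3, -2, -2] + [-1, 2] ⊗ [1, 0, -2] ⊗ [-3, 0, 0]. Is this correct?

Reconstruct entrywise from the claimed factors. For example, T[1,2,1] = 4 and Σₗ aₗ[1]bₗ[2]cₗ[1] = (2)·(-1)·(-2) + (2)·(-2)·(0) = 4; checking all 18 entries, every one matches. The claim holds.

Yes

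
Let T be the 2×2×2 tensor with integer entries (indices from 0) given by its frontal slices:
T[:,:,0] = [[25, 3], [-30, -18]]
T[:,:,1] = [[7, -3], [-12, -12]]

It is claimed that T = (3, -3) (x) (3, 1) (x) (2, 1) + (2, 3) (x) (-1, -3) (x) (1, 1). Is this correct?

Reconstruct entry (0,0,0) from the claimed factors: Σₗ aₗ[0]bₗ[0]cₗ[0] = (3)·(3)·(2) + (2)·(-1)·(1) = 16, but T[0,0,0] = 25. The claim is false.

No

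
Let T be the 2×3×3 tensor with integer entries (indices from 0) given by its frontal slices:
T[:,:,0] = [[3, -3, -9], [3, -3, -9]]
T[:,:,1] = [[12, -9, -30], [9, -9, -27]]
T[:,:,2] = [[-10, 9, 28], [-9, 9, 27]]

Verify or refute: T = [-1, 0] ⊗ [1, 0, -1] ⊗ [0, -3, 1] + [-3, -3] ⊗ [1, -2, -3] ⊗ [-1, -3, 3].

No

Reconstruct entry (0,1,0) from the claimed factors: Σₗ aₗ[0]bₗ[1]cₗ[0] = (-1)·(0)·(0) + (-3)·(-2)·(-1) = -6, but T[0,1,0] = -3. The claim is false.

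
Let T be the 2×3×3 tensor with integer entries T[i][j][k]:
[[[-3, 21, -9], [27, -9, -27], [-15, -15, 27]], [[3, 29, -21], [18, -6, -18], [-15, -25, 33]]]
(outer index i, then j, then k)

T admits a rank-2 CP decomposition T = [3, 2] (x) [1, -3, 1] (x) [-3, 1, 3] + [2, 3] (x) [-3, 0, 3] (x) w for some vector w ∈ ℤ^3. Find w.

Subtract the known terms from T to get the rank-1 residual R = [2, 3] (x) [-3, 0, 3] (x) w, so R[i,j,k] = a[i]·b[j]·w[k]. Pick indices with nonzero a[0]·b[0] = (2)·(-3) = -6. Only the fibre through (0,0,·) is needed: R[0,0,:] = T[0,0,:] − Σₗ aₗ[0]bₗ[0]cₗ = [-3, 21, -9] − (3)·(1)·[-3, 1, 3] = [6, 18, -18]. Then w[k] = R[0,0,k] / -6 for each k, giving w = [6, 18, -18] / -6 = [-1, -3, 3].

w = [-1, -3, 3]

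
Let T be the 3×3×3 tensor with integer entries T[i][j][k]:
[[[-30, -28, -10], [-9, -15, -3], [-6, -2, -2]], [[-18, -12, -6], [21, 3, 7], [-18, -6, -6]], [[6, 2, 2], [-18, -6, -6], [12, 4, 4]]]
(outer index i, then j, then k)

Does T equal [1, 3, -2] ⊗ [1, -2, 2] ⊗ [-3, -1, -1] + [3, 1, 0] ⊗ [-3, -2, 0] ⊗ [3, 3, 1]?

No

Reconstruct entry (0,1,0) from the claimed factors: Σₗ aₗ[0]bₗ[1]cₗ[0] = (1)·(-2)·(-3) + (3)·(-2)·(3) = -12, but T[0,1,0] = -9. The claim is false.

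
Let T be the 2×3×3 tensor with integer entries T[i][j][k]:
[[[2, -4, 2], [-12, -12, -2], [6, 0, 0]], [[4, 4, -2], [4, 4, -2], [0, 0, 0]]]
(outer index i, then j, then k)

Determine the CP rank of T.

Lower bound: the mode-3 unfolding of T (rows indexed by k, columns by (i,j) = (0,0), (0,1), (0,2), (1,0), (1,1), (1,2)) is [[2, -12, 6, 4, 4, 0], [-4, -12, 0, 4, 4, 0], [2, -2, 0, -2, -2, 0]].
There the 3×3 minor on rows k ∈ {0, 1, 2}, columns (i,j) ∈ {(0,0), (0,1), (0,2)} is det [[2, -12, 6], [-4, -12, 0], [2, -2, 0]] = 192 ≠ 0, so this unfolding has rank ≥ 3; CP rank is at least every unfolding rank, so rank(T) ≥ 3. (Flattening ranks never certify an upper bound on CP rank; for that we must actually write T with 3 rank-1 terms.)
Upper bound: T is a sum of 3 rank-1 terms, T = [1, -1] ∘ [1, 1, 0] ∘ [-4, -4, 2] + [1, 0] ∘ [1, -2, 1] ∘ [4, 4, 2] + [1, 0] ∘ [1, 0, 1] ∘ [2, -4, -2] (one valid choice — decompositions are not unique — normalised so each a, b is primitive with positive first nonzero entry; check it by expanding all entries), so rank(T) ≤ 3.
These bounds meet, so rank(T) = 3.

3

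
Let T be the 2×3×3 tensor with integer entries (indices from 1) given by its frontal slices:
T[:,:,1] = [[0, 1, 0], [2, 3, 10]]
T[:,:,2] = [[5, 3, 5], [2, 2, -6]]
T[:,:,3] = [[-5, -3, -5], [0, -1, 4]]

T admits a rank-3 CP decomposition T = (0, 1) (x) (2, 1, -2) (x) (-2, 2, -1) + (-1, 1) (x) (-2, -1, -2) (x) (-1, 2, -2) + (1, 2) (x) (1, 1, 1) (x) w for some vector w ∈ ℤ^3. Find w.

w = (2, 1, -1)

Subtract the known terms from T to get the rank-1 residual R = (1, 2) (x) (1, 1, 1) (x) w, so R[i,j,k] = a[i]·b[j]·w[k]. Pick indices with nonzero a[1]·b[1] = (1)·(1) = 1. Only the fibre through (1,1,·) is needed: R[1,1,:] = T[1,1,:] − Σₗ aₗ[1]bₗ[1]cₗ = [0, 5, -5] − (0)·(2)·(-2, 2, -1) − (-1)·(-2)·(-1, 2, -2) = [2, 1, -1]. Then w[k] = R[1,1,k] / 1 for each k, giving w = [2, 1, -1] / 1 = (2, 1, -1).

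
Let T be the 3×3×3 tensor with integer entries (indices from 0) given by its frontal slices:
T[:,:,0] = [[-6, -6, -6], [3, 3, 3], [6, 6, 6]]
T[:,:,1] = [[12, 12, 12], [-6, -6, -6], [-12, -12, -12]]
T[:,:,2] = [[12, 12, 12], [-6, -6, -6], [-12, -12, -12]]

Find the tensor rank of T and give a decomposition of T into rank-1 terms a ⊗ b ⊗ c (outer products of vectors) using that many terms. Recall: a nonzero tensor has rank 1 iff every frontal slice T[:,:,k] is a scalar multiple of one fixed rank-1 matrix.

rank(T) = 1

Lower bound: T ≠ 0 (e.g. T[0,0,0] = -6), so rank(T) ≥ 1.
Upper bound: the mode-1 fibre T[:,0,0] = [-6, 3, 6] gives a = [2, -1, -2] (primitive direction); the mode-2 fibre T[0,:,0] = [-6, -6, -6] gives b = [1, 1, 1]; then c[k] = T[0,0,k] / (a[0]·b[0]) = [-6, 12, 12] / 2 = [-3, 6, 6].
Expanding [2, -1, -2] ⊗ [1, 1, 1] ⊗ [-3, 6, 6] reproduces all 27 entries of T, so T = [2, -1, -2] ⊗ [1, 1, 1] ⊗ [-3, 6, 6] and rank(T) ≤ 1.
These bounds meet, so rank(T) = 1.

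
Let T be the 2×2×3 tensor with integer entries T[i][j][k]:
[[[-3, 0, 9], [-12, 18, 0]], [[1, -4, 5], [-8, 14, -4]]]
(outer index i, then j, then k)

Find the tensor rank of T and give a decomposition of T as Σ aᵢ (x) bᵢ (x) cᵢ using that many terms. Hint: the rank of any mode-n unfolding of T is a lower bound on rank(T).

rank(T) = 2

Lower bound: the mode-3 unfolding of T (rows indexed by k, columns by (i,j) = (0,0), (0,1), (1,0), (1,1)) is [[-3, -12, 1, -8], [0, 18, -4, 14], [9, 0, 5, -4]].
There the 2×2 minor on rows k ∈ {0, 1}, columns (i,j) ∈ {(0,0), (0,1)} is det [[-3, -12], [0, 18]] = -54 ≠ 0, so this unfolding has rank ≥ 2; CP rank is at least every unfolding rank, so rank(T) ≥ 2. (This is only a lower bound: in general the CP rank may exceed every unfolding rank, so we still need to exhibit 2 rank-1 terms summing to T.)
Upper bound — finding two terms. Write S_k = T[:,:,k] for the frontal slices: S₀ = [[-3, -12], [1, -8]], S₁ = [[0, 18], [-4, 14]], S₂ = [[9, 0], [5, -4]].
If T = a₁ (x) b₁ (x) c₁ + a₂ (x) b₂ (x) c₂ then each S_k = c₁[k]·a₁b₁ᵀ + c₂[k]·a₂b₂ᵀ. S₀ and S₁ are linearly independent, so a₁b₁ᵀ and a₂b₂ᵀ must span the same plane of matrices: they are the rank-1 matrices of the form x·S₀ + y·S₁.
det(x·S₀ + y·S₁) is 36·x² − 108·xy + 72·y² = 36·(x − 2·y)(x − y), vanishing at (x:y) = (2:1) and (1:1).
M₁ = 2·S₀ + S₁ = [[-6, -6], [-2, -2]] = (-2)·[3, 1][1, 1]ᵀ and M₂ = S₀ + S₁ = [[-3, 6], [-3, 6]] = (-3)·[1, 1][1, -2]ᵀ, so take a₁ = [3, 1], b₁ = [1, 1], a₂ = [1, 1], b₂ = [1, -2].
Each slice is an integer combination of E₁ = a₁b₁ᵀ and E₂ = a₂b₂ᵀ: S₀ = −2·E₁ + 3·E₂, S₁ = 2·E₁ − 6·E₂, S₂ = 2·E₁ + 3·E₂; reading off coefficients, c₁ = [-2, 2, 2] and c₂ = [3, -6, 3].
Hence T = [3, 1] (x) [1, 1] (x) [-2, 2, 2] + [1, 1] (x) [1, -2] (x) [3, -6, 3], so rank(T) ≤ 2.
These bounds meet, so rank(T) = 2.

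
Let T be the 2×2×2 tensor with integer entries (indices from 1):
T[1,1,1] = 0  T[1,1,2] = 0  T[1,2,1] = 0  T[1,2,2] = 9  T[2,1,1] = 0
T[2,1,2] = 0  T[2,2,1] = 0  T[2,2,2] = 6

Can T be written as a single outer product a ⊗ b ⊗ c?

Yes

The mode-1 fibre T[:,2,2] = [9, 6] gives a = [3, 2] (primitive direction); the mode-2 fibre T[1,:,2] = [0, 9] gives b = [0, 1]; then c[k] = T[1,2,k] / (a[1]·b[2]) = [0, 9] / 3 = [0, 3].
Expanding [3, 2] ⊗ [0, 1] ⊗ [0, 3] reproduces all 8 entries of T, so T = [3, 2] ⊗ [0, 1] ⊗ [0, 3] and rank(T) ≤ 1.
Equivalently every frontal slice T[:,:,k] is c[k] times the rank-1 matrix [3, 2] ⊗ [0, 1]. So T has rank 1 (it is nonzero).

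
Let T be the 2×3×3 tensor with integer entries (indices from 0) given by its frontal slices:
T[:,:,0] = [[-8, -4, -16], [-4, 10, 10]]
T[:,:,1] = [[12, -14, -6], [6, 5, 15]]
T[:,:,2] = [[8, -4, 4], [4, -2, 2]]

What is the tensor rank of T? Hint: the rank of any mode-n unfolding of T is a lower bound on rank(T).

Lower bound: in the mode-1 unfolding of T (rows indexed by i, columns by (j,k)) the 2×2 minor on rows i ∈ {0, 1}, columns (j,k) ∈ {(0,0), (1,0)} is det [[-8, -4], [-4, 10]] = -96 ≠ 0, so that unfolding has rank ≥ 2 and hence rank(T) ≥ 2 (CP rank is at least every unfolding rank, though it can be larger).
Upper bound: with S_k = T[:,:,k], the two rank-1 terms a₁b₁ᵀ, a₂b₂ᵀ are the rank-1 members of the pencil x·S₀ + y·S₁.
The 2×2 minor of x·S₀ + y·S₁ on rows {0,1}, columns {0,1} is −96·x² + 48·xy + 144·y² = (-48)·(2·x − 3·y)(x + y), vanishing at (x:y) = (3:2) and (1:-1).
M₁ = 3·S₀ + 2·S₁ = [[0, -40, -60], [0, 40, 60]] = (-20)·[1, -1][0, 2, 3]ᵀ and M₂ = S₀ − S₁ = [[-20, 10, -10], [-10, 5, -5]] = (-5)·[2, 1][2, -1, 1]ᵀ, so take a₁ = [1, -1], b₁ = [0, 2, 3], a₂ = [2, 1], b₂ = [2, -1, 1].
Each slice is an integer combination of E₁ = a₁b₁ᵀ and E₂ = a₂b₂ᵀ: S₀ = −4·E₁ − 2·E₂, S₁ = −4·E₁ + 3·E₂, S₂ = 2·E₂; reading off coefficients, c₁ = [-4, -4, 0] and c₂ = [-2, 3, 2].
Hence T = [1, -1] ⊗ [0, 2, 3] ⊗ [-4, -4, 0] + [2, 1] ⊗ [2, -1, 1] ⊗ [-2, 3, 2], so rank(T) ≤ 2.
These bounds meet, so rank(T) = 2.

2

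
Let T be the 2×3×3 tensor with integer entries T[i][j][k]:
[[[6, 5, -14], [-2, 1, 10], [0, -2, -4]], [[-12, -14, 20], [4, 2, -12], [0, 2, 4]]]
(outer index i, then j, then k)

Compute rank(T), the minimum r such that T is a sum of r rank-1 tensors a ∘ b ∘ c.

Lower bound: in the mode-1 unfolding of T (rows indexed by i, columns by (j,k)) the 2×2 minor on rows i ∈ {0, 1}, columns (j,k) ∈ {(0,0), (0,1)} is det [[6, 5], [-12, -14]] = -24 ≠ 0, so that unfolding has rank ≥ 2 and hence rank(T) ≥ 2 (CP rank is at least every unfolding rank, though it can be larger).
Upper bound: with S_k = T[:,:,k], the two rank-1 terms a₁b₁ᵀ, a₂b₂ᵀ are the rank-1 members of the pencil x·S₀ + y·S₁.
The 2×2 minor of x·S₀ + y·S₁ on rows {0,1}, columns {0,1} is 16·xy + 24·y² = 8·(2·x + 3·y)(y), vanishing at (x:y) = (3:-2) and (1:0).
M₁ = 3·S₀ − 2·S₁ = [[8, -8, 4], [-8, 8, -4]] = 4·[1, -1][2, -2, 1]ᵀ and M₂ = S₀ = [[6, -2, 0], [-12, 4, 0]] = 2·[1, -2][3, -1, 0]ᵀ, so take a₁ = [1, -1], b₁ = [2, -2, 1], a₂ = [1, -2], b₂ = [3, -1, 0].
Each slice is an integer combination of E₁ = a₁b₁ᵀ and E₂ = a₂b₂ᵀ: S₀ = 2·E₂, S₁ = −2·E₁ + 3·E₂, S₂ = −4·E₁ − 2·E₂; reading off coefficients, c₁ = [0, -2, -4] and c₂ = [2, 3, -2].
Hence T = [1, -1] ∘ [2, -2, 1] ∘ [0, -2, -4] + [1, -2] ∘ [3, -1, 0] ∘ [2, 3, -2], so rank(T) ≤ 2.
These bounds meet, so rank(T) = 2.

2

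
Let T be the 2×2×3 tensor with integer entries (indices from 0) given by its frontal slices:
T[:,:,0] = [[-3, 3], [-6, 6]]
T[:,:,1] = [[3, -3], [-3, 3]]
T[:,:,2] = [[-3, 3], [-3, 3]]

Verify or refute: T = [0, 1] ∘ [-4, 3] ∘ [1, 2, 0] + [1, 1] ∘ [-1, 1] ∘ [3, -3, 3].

No

Reconstruct entry (1,0,0) from the claimed factors: Σₗ aₗ[1]bₗ[0]cₗ[0] = (1)·(-4)·(1) + (1)·(-1)·(3) = -7, but T[1,0,0] = -6. The claim is false.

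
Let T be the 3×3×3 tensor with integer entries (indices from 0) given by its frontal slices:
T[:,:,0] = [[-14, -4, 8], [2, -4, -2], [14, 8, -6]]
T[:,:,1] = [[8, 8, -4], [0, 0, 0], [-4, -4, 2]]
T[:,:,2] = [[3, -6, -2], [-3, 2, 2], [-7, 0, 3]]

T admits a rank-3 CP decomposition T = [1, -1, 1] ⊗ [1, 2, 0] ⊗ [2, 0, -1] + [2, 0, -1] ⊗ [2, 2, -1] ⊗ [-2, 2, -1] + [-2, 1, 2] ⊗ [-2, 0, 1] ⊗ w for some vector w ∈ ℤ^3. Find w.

Subtract the known terms from T to get the rank-1 residual R = [-2, 1, 2] ⊗ [-2, 0, 1] ⊗ w, so R[i,j,k] = a[i]·b[j]·w[k]. Pick indices with nonzero a[0]·b[0] = (-2)·(-2) = 4. Only the fibre through (0,0,·) is needed: R[0,0,:] = T[0,0,:] − Σₗ aₗ[0]bₗ[0]cₗ = [-14, 8, 3] − (1)·(1)·[2, 0, -1] − (2)·(2)·[-2, 2, -1] = [-8, 0, 8]. Then w[k] = R[0,0,k] / 4 for each k, giving w = [-8, 0, 8] / 4 = [-2, 0, 2].

w = [-2, 0, 2]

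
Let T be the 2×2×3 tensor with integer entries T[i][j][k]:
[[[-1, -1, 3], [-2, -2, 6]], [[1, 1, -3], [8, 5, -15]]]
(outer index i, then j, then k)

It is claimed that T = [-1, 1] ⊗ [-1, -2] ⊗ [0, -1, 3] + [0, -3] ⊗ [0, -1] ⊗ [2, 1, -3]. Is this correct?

No

Reconstruct entry (0,0,0) from the claimed factors: Σₗ aₗ[0]bₗ[0]cₗ[0] = (-1)·(-1)·(0) + (0)·(0)·(2) = 0, but T[0,0,0] = -1. The claim is false.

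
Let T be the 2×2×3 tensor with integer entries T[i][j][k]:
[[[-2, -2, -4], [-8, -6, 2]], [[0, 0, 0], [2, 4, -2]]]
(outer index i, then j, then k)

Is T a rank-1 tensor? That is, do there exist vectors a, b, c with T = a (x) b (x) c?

The mode-3 unfolding of T (rows indexed by k, columns by (i,j) = (0,0), (0,1), (1,0), (1,1)) is [[-2, -8, 0, 2], [-2, -6, 0, 4], [-4, 2, 0, -2]].
There the 3×3 minor on rows k ∈ {0, 1, 2}, columns (i,j) ∈ {(0,0), (0,1), (1,1)} is det [[-2, -8, 2], [-2, -6, 4], [-4, 2, -2]] = 96 ≠ 0, so this unfolding has rank ≥ 3; CP rank is at least every unfolding rank, so rank(T) ≥ 3.
In particular rank(T) ≥ 3 > 1, so T is not rank-1.

No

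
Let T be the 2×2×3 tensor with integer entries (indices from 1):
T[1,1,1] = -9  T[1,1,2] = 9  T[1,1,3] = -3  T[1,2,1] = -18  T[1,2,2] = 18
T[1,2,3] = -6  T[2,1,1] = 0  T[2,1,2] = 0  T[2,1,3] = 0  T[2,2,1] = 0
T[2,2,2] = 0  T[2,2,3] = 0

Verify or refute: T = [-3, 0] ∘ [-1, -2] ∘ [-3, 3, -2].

No

Reconstruct entry (1,1,3) from the claimed factors: Σₗ aₗ[1]bₗ[1]cₗ[3] = (-3)·(-1)·(-2) = -6, but T[1,1,3] = -3. The claim is false.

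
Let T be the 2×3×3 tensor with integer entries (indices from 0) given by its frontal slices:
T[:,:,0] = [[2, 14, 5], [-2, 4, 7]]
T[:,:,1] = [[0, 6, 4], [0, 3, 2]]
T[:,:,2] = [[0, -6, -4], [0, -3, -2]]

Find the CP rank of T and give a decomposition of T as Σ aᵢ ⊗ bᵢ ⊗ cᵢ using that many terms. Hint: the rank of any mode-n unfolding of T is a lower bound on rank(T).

rank(T) = 2

Lower bound: the mode-1 unfolding of T (rows indexed by i, columns by (j,k) = (0,0), (0,1), (0,2), (1,0), (1,1), (1,2), (2,0), (2,1), (2,2)) is [[2, 0, 0, 14, 6, -6, 5, 4, -4], [-2, 0, 0, 4, 3, -3, 7, 2, -2]].
There the 2×2 minor on rows i ∈ {0, 1}, columns (j,k) ∈ {(0,0), (1,0)} is det [[2, 14], [-2, 4]] = 36 ≠ 0, so this unfolding has rank ≥ 2; CP rank is at least every unfolding rank, so rank(T) ≥ 2. (Flattening ranks never certify an upper bound on CP rank; for that we must actually write T with 2 rank-1 terms.)
Upper bound — finding two terms. Write S_k = T[:,:,k] for the frontal slices: S₀ = [[2, 14, 5], [-2, 4, 7]], S₁ = [[0, 6, 4], [0, 3, 2]], S₂ = [[0, -6, -4], [0, -3, -2]].
If T = a₁ ⊗ b₁ ⊗ c₁ + a₂ ⊗ b₂ ⊗ c₂ then each S_k = c₁[k]·a₁b₁ᵀ + c₂[k]·a₂b₂ᵀ. S₀ and S₁ are linearly independent, so a₁b₁ᵀ and a₂b₂ᵀ must span the same plane of matrices: they are the rank-1 matrices of the form x·S₀ + y·S₁.
The 2×2 minor of x·S₀ + y·S₁ on rows {0,1}, columns {0,1} is 36·x² + 18·xy = 18·(2·x + y)(x), vanishing at (x:y) = (1:-2) and (0:1).
M₁ = S₀ − 2·S₁ = [[2, 2, -3], [-2, -2, 3]] = [1, -1][2, 2, -3]ᵀ and M₂ = S₁ = [[0, 6, 4], [0, 3, 2]] = [2, 1][0, 3, 2]ᵀ, so take a₁ = [1, -1], b₁ = [2, 2, -3], a₂ = [2, 1], b₂ = [0, 3, 2].
Each slice is an integer combination of E₁ = a₁b₁ᵀ and E₂ = a₂b₂ᵀ: S₀ = E₁ + 2·E₂, S₁ = E₂, S₂ = −E₂; reading off coefficients, c₁ = [1, 0, 0] and c₂ = [2, 1, -1].
Hence T = [1, -1] ⊗ [2, 2, -3] ⊗ [1, 0, 0] + [2, 1] ⊗ [0, 3, 2] ⊗ [2, 1, -1], so rank(T) ≤ 2.
These bounds meet, so rank(T) = 2.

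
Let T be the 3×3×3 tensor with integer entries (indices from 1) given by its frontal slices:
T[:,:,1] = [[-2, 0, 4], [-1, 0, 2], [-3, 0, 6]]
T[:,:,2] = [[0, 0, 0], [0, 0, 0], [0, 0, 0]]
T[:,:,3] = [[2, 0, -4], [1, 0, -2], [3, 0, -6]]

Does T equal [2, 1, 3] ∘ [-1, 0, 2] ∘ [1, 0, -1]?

Reconstruct entrywise from the claimed factors. For example, T[1,2,3] = 0 and Σₗ aₗ[1]bₗ[2]cₗ[3] = (2)·(0)·(-1) = 0; checking all 27 entries, every one matches. The claim holds.

Yes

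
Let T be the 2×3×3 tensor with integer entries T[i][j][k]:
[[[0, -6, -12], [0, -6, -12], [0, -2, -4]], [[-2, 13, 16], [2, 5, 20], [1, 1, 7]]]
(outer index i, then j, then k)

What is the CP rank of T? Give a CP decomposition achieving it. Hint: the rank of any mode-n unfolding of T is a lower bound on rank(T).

rank(T) = 2

Lower bound: the mode-1 unfolding of T (rows indexed by i, columns by (j,k) = (0,0), (0,1), (0,2), (1,0), (1,1), (1,2), (2,0), (2,1), (2,2)) is [[0, -6, -12, 0, -6, -12, 0, -2, -4], [-2, 13, 16, 2, 5, 20, 1, 1, 7]].
There the 2×2 minor on rows i ∈ {0, 1}, columns (j,k) ∈ {(0,0), (0,1)} is det [[0, -6], [-2, 13]] = -12 ≠ 0, so this unfolding has rank ≥ 2; CP rank is at least every unfolding rank, so rank(T) ≥ 2. (Flattening ranks never certify an upper bound on CP rank; for that we must actually write T with 2 rank-1 terms.)
Upper bound — finding two terms. Write S_k = T[:,:,k] for the frontal slices: S₀ = [[0, 0, 0], [-2, 2, 1]], S₁ = [[-6, -6, -2], [13, 5, 1]], S₂ = [[-12, -12, -4], [16, 20, 7]].
If T = a₁ ⊗ b₁ ⊗ c₁ + a₂ ⊗ b₂ ⊗ c₂ then each S_k = c₁[k]·a₁b₁ᵀ + c₂[k]·a₂b₂ᵀ. S₀ and S₁ are linearly independent, so a₁b₁ᵀ and a₂b₂ᵀ must span the same plane of matrices: they are the rank-1 matrices of the form x·S₀ + y·S₁.
The 2×2 minor of x·S₀ + y·S₁ on rows {0,1}, columns {0,1} is −24·xy + 48·y² = (-24)·(x − 2·y)(y), vanishing at (x:y) = (2:1) and (1:0).
M₁ = 2·S₀ + S₁ = [[-6, -6, -2], [9, 9, 3]] = −[2, -3][3, 3, 1]ᵀ and M₂ = S₀ = [[0, 0, 0], [-2, 2, 1]] = −[0, 1][2, -2, -1]ᵀ, so take a₁ = [2, -3], b₁ = [3, 3, 1], a₂ = [0, 1], b₂ = [2, -2, -1].
Each slice is an integer combination of E₁ = a₁b₁ᵀ and E₂ = a₂b₂ᵀ: S₀ = −E₂, S₁ = −E₁ + 2·E₂, S₂ = −2·E₁ − E₂; reading off coefficients, c₁ = [0, -1, -2] and c₂ = [-1, 2, -1].
Hence T = [2, -3] ⊗ [3, 3, 1] ⊗ [0, -1, -2] + [0, 1] ⊗ [2, -2, -1] ⊗ [-1, 2, -1], so rank(T) ≤ 2.
These bounds meet, so rank(T) = 2.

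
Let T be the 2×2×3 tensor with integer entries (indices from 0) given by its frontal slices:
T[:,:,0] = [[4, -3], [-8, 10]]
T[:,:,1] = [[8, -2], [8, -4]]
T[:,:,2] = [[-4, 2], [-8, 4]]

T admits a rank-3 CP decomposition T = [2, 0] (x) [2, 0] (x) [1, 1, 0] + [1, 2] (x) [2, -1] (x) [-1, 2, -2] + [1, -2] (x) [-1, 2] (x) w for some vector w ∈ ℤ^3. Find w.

w = [-2, 0, 0]

Subtract the known terms from T to get the rank-1 residual R = [1, -2] (x) [-1, 2] (x) w, so R[i,j,k] = a[i]·b[j]·w[k]. Pick indices with nonzero a[0]·b[0] = (1)·(-1) = -1. Only the fibre through (0,0,·) is needed: R[0,0,:] = T[0,0,:] − Σₗ aₗ[0]bₗ[0]cₗ = [4, 8, -4] − (2)·(2)·[1, 1, 0] − (1)·(2)·[-1, 2, -2] = [2, 0, 0]. Then w[k] = R[0,0,k] / -1 for each k, giving w = [2, 0, 0] / -1 = [-2, 0, 0].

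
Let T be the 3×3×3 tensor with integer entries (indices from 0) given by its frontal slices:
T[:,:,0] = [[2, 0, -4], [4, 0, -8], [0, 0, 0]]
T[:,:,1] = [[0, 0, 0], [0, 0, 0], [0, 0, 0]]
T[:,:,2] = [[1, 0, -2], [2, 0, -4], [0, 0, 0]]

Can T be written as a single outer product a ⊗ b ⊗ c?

Yes

The mode-1 fibre T[:,0,0] = [2, 4, 0] gives a = [1, 2, 0] (primitive direction); the mode-2 fibre T[0,:,0] = [2, 0, -4] gives b = [1, 0, -2]; then c[k] = T[0,0,k] / (a[0]·b[0]) = [2, 0, 1] / 1 = [2, 0, 1].
Expanding [1, 2, 0] ⊗ [1, 0, -2] ⊗ [2, 0, 1] reproduces all 27 entries of T, so T = [1, 2, 0] ⊗ [1, 0, -2] ⊗ [2, 0, 1] and rank(T) ≤ 1.
Equivalently every frontal slice T[:,:,k] is c[k] times the rank-1 matrix [1, 2, 0] ⊗ [1, 0, -2]. So T has rank 1 (it is nonzero).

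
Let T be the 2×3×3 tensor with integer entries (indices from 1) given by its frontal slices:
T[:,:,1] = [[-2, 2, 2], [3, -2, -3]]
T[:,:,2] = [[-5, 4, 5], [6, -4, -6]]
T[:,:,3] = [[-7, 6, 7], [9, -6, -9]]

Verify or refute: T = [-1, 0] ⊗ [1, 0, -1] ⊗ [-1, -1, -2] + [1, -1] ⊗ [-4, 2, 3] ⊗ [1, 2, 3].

No

Reconstruct entry (1,1,1) from the claimed factors: Σₗ aₗ[1]bₗ[1]cₗ[1] = (-1)·(1)·(-1) + (1)·(-4)·(1) = -3, but T[1,1,1] = -2. The claim is false.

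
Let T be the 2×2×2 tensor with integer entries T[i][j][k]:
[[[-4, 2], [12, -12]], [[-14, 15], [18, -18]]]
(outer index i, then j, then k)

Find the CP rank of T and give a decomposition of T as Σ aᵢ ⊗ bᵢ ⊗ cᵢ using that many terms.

Lower bound: in the mode-2 unfolding of T (rows indexed by j, columns by (i,k)) the 2×2 minor on rows j ∈ {0, 1}, columns (i,k) ∈ {(0,0), (0,1)} is det [[-4, 2], [12, -12]] = 24 ≠ 0, so that unfolding has rank ≥ 2 and hence rank(T) ≥ 2 (CP rank is at least every unfolding rank, though it can be larger).
Upper bound: with S_k = T[:,:,k], the two rank-1 terms a₁b₁ᵀ, a₂b₂ᵀ are the rank-1 members of the pencil x·S₀ + y·S₁.
det(x·S₀ + y·S₁) is 96·x² − 240·xy + 144·y² = 48·(2·x − 3·y)(x − y), vanishing at (x:y) = (3:2) and (1:1).
M₁ = 3·S₀ + 2·S₁ = [[-8, 12], [-12, 18]] = (-2)·[2, 3][2, -3]ᵀ and M₂ = S₀ + S₁ = [[-2, 0], [1, 0]] = −[2, -1][1, 0]ᵀ, so take a₁ = [2, 3], b₁ = [2, -3], a₂ = [2, -1], b₂ = [1, 0].
Each slice is an integer combination of E₁ = a₁b₁ᵀ and E₂ = a₂b₂ᵀ: S₀ = −2·E₁ + 2·E₂, S₁ = 2·E₁ − 3·E₂; reading off coefficients, c₁ = [-2, 2] and c₂ = [2, -3].
Hence T = [2, 3] ⊗ [2, -3] ⊗ [-2, 2] + [2, -1] ⊗ [1, 0] ⊗ [2, -3], so rank(T) ≤ 2.
These bounds meet, so rank(T) = 2.

rank(T) = 2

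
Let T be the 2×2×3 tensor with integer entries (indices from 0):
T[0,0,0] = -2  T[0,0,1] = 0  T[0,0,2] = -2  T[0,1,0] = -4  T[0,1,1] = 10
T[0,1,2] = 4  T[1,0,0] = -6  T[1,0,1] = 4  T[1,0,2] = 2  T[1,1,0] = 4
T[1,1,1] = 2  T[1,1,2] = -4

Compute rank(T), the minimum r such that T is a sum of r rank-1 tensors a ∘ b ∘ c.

Lower bound: the mode-3 unfolding of T (rows indexed by k, columns by (i,j) = (0,0), (0,1), (1,0), (1,1)) is [[-2, -4, -6, 4], [0, 10, 4, 2], [-2, 4, 2, -4]].
There the 3×3 minor on rows k ∈ {0, 1, 2}, columns (i,j) ∈ {(0,0), (0,1), (1,0)} is det [[-2, -4, -6], [0, 10, 4], [-2, 4, 2]] = -96 ≠ 0, so this unfolding has rank ≥ 3; CP rank is at least every unfolding rank, so rank(T) ≥ 3. (This is only a lower bound: in general the CP rank may exceed every unfolding rank, so we still need to exhibit 3 rank-1 terms summing to T.)
Upper bound: T is a sum of 3 rank-1 terms, T = (1, -1) ∘ (1, -2) ∘ (2, -2, -2) + (1, 1) ∘ (1, -1) ∘ (-2, -2, 0) + (1, 1) ∘ (1, 1) ∘ (-2, 4, 0) (written with every a and b primitive with positive leading entry and the scale carried by c; CP decompositions are not unique, and this one is verified by expanding entrywise), so rank(T) ≤ 3.
These bounds meet, so rank(T) = 3.

3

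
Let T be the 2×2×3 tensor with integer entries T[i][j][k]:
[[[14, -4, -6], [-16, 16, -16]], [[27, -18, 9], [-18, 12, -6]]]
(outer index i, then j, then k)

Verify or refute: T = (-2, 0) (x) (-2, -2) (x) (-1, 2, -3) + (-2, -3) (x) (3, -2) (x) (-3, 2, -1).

Yes

Reconstruct entrywise from the claimed factors. For example, T[1,0,0] = 27 and Σₗ aₗ[1]bₗ[0]cₗ[0] = (0)·(-2)·(-1) + (-3)·(3)·(-3) = 27; checking all 12 entries, every one matches. The claim holds.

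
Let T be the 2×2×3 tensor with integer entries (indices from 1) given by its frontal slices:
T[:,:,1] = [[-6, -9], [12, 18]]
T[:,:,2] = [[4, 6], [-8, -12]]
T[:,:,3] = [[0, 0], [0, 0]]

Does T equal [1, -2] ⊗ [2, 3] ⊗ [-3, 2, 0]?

Yes

Reconstruct entrywise from the claimed factors. For example, T[2,1,2] = -8 and Σₗ aₗ[2]bₗ[1]cₗ[2] = (-2)·(2)·(2) = -8; checking all 12 entries, every one matches. The claim holds.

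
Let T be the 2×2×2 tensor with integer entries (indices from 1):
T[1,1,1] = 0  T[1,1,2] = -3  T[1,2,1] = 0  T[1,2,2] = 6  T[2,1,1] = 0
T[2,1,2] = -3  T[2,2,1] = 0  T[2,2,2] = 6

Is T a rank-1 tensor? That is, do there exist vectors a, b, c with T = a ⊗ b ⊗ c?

Yes

If T = a ⊗ b ⊗ c then every fibre of T is a multiple of the corresponding factor, so read the factors off the fibres through the nonzero entry T[1,1,2] = -3.
The mode-1 fibre T[:,1,2] = [-3, -3] gives a = [1, 1] (primitive direction); the mode-2 fibre T[1,:,2] = [-3, 6] gives b = [1, -2]; then c[k] = T[1,1,k] / (a[1]·b[1]) = [0, -3] / 1 = [0, -3].
Expanding [1, 1] ⊗ [1, -2] ⊗ [0, -3] reproduces all 8 entries of T, so T = [1, 1] ⊗ [1, -2] ⊗ [0, -3] and rank(T) ≤ 1.
Equivalently every frontal slice T[:,:,k] is c[k] times the rank-1 matrix [1, 1] ⊗ [1, -2]. So T has rank 1 (it is nonzero).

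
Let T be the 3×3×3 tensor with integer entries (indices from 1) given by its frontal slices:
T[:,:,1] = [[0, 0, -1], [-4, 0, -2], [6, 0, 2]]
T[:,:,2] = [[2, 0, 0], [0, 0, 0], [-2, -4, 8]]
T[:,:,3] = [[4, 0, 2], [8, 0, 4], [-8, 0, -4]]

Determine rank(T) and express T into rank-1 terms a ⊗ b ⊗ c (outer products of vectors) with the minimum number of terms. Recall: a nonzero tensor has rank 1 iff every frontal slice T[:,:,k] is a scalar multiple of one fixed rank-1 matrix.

rank(T) = 3

Lower bound: the mode-3 unfolding of T (rows indexed by k, columns by (i,j) = (1,1), (1,2), (1,3), (2,1), (2,2), (2,3), (3,1), (3,2), (3,3)) is [[0, 0, -1, -4, 0, -2, 6, 0, 2], [2, 0, 0, 0, 0, 0, -2, -4, 8], [4, 0, 2, 8, 0, 4, -8, 0, -4]].
There the 3×3 minor on rows k ∈ {1, 2, 3}, columns (i,j) ∈ {(1,1), (1,3), (3,1)} is det [[0, -1, 6], [2, 0, -2], [4, 2, -8]] = 16 ≠ 0, so this unfolding has rank ≥ 3; CP rank is at least every unfolding rank, so rank(T) ≥ 3. (Unfolding ranks only ever bound the CP rank from below — rank(T) can be strictly larger than all of them — so the matching upper bound has to come from an explicit 3-term decomposition.)
Upper bound: T is a sum of 3 rank-1 terms, T = [0, 0, 1] ⊗ [1, 1, -2] ⊗ [0, -4, 0] + [1, 0, 1] ⊗ [1, 0, 0] ⊗ [2, 2, 0] + [1, 2, -2] ⊗ [2, 0, 1] ⊗ [-1, 0, 2] (written with every a and b primitive with positive leading entry and the scale carried by c; CP decompositions are not unique, and this one is verified by expanding entrywise), so rank(T) ≤ 3.
These bounds meet, so rank(T) = 3.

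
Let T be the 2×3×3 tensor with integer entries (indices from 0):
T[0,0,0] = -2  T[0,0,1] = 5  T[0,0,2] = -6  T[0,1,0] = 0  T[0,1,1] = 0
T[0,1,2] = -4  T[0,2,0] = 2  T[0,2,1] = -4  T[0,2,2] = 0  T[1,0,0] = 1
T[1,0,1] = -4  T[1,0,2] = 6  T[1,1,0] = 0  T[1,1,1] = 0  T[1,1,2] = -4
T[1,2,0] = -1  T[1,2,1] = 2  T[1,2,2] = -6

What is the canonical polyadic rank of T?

3

Lower bound: the mode-2 unfolding of T (rows indexed by j, columns by (i,k) = (0,0), (0,1), (0,2), (1,0), (1,1), (1,2)) is [[-2, 5, -6, 1, -4, 6], [0, 0, -4, 0, 0, -4], [2, -4, 0, -1, 2, -6]].
There the 3×3 minor on rows j ∈ {0, 1, 2}, columns (i,k) ∈ {(0,0), (0,1), (0,2)} is det [[-2, 5, -6], [0, 0, -4], [2, -4, 0]] = -8 ≠ 0, so this unfolding has rank ≥ 3; CP rank is at least every unfolding rank, so rank(T) ≥ 3. (Flattening ranks never certify an upper bound on CP rank; for that we must actually write T with 3 rank-1 terms.)
Upper bound: T is a sum of 3 rank-1 terms, T = [1, -2] (x) [1, 0, 0] (x) [0, 1, -2] + [1, 1] (x) [0, 1, 1] (x) [0, 0, -4] + [2, -1] (x) [1, 0, -1] (x) [-1, 2, -2] (one valid choice — decompositions are not unique — normalised so each a, b is primitive with positive first nonzero entry; check it by expanding all entries), so rank(T) ≤ 3.
These bounds meet, so rank(T) = 3.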